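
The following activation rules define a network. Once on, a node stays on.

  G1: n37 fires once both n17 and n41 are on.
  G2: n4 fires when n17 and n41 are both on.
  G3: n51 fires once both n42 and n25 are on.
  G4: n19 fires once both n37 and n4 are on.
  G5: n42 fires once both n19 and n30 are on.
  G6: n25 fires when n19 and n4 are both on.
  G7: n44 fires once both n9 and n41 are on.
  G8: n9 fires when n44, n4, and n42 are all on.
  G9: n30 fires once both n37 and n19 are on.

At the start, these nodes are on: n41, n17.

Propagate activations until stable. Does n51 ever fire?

n17 and n41 are on, so n4 fires (G2).
n17 and n41 are on, so n37 fires (G1).
n37 and n4 are on, so n19 fires (G4).
n19 and n4 are on, so n25 fires (G6).
n37 and n19 are on, so n30 fires (G9).
G5: n19 and n30 on → n42 on.
n42 and n25 are on, so n51 fires (G3).

Yes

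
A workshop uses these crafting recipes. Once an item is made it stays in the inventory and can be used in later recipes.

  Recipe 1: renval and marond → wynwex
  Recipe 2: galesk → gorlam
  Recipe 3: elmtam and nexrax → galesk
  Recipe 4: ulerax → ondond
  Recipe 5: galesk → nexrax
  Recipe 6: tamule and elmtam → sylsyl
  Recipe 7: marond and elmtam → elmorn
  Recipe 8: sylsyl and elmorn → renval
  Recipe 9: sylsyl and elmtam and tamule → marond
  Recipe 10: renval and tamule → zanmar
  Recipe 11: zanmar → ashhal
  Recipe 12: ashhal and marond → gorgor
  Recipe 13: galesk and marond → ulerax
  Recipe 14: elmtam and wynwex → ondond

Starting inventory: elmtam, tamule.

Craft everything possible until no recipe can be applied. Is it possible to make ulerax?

ulerax would need galesk and marond (Recipe 13), but galesk is never obtained.

No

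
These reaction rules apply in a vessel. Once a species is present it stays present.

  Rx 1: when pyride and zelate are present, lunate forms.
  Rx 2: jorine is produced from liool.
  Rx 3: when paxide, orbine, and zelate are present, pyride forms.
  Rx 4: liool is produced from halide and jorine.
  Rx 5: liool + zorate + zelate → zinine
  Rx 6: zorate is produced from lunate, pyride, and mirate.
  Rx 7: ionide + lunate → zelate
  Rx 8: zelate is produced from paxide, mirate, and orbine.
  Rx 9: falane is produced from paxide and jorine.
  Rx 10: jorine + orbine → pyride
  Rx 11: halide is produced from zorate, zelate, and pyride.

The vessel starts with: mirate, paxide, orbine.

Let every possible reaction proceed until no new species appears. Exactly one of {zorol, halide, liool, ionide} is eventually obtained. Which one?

paxide, mirate, and orbine present → zelate forms (Rx 8).
paxide, orbine, and zelate present → pyride forms (Rx 3).
pyride and zelate present → lunate forms (Rx 1).
lunate, pyride, and mirate present → zorate forms (Rx 6).
zorate, zelate, and pyride present → halide forms (Rx 11).
No rule produces ionide, and it is not given. liool would need halide and jorine (Rx 4), but jorine never forms. No rule produces zorol, and it is not given.

halide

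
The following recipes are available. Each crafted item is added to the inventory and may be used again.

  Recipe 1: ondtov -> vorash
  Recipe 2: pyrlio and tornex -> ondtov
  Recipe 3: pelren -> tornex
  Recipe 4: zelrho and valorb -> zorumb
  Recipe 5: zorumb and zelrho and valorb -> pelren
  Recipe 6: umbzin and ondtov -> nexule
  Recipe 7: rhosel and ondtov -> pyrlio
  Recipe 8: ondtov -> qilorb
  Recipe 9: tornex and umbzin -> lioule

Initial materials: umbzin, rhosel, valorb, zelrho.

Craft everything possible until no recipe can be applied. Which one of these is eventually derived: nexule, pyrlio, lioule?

lioule

zelrho and valorb -> zorumb (Recipe 4).
zorumb and zelrho and valorb -> pelren (Recipe 5).
Using Recipe 3, pelren makes tornex.
tornex and umbzin -> lioule (Recipe 9).
pyrlio would need rhosel and ondtov (Recipe 7), but ondtov is never obtained. nexule would need umbzin and ondtov (Recipe 6), but ondtov is never obtained.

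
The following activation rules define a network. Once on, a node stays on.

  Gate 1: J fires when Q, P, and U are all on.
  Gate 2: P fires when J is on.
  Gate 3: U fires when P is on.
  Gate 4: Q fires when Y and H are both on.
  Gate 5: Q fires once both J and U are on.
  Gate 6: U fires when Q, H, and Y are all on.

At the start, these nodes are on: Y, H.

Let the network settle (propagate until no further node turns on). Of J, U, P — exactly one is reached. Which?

Gate 4: Y and H on → Q on.
Q, H, and Y are on, so U fires (Gate 6).
J would need Q, P, and U (Gate 1), but P never turns on. P would need J (Gate 2), but J never turns on.

U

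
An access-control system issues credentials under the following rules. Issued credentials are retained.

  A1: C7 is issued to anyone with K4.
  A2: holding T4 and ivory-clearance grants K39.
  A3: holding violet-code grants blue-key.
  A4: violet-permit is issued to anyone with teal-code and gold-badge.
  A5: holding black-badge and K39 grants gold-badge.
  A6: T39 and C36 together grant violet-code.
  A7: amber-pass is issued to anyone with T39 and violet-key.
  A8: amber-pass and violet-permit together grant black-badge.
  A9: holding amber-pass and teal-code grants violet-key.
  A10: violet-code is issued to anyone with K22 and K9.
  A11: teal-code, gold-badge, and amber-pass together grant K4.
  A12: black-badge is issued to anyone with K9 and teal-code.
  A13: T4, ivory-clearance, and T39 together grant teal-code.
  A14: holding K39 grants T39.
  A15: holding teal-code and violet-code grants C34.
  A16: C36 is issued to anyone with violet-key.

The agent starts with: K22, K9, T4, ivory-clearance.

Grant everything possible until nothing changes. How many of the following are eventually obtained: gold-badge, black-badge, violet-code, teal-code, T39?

Holding K22 and K9 grants violet-code (A10).
Holding T4 and ivory-clearance grants K39 (A2).
Holding K39 grants T39 (A14).
Holding T4, ivory-clearance, and T39 grants teal-code (A13).
Holding K9 and teal-code grants black-badge (A12).
Holding black-badge and K39 grants gold-badge (A5).
gold-badge: reached.
black-badge: reached.
violet-code: reached.
teal-code: reached.
T39: reached.
All 5 are reached.

5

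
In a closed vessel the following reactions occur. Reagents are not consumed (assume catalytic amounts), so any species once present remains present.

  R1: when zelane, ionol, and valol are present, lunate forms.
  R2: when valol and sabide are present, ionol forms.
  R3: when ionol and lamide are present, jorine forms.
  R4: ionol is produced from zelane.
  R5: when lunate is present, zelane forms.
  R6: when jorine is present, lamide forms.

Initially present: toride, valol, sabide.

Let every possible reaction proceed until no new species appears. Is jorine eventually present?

jorine would need ionol and lamide (R3), but lamide never forms.

No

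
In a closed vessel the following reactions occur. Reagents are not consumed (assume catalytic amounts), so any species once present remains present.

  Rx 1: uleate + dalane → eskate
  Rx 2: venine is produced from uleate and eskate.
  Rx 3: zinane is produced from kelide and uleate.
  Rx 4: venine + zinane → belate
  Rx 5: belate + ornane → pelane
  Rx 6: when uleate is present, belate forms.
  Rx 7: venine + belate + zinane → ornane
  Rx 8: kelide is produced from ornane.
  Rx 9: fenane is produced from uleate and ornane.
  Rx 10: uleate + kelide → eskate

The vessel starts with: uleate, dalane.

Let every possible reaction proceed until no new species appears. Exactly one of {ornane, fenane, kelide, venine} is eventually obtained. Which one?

venine

uleate and dalane present → eskate forms (Rx 1).
uleate and eskate present → venine forms (Rx 2).
ornane would need venine, belate, and zinane (Rx 7), but zinane never forms. kelide would need ornane (Rx 8), but ornane never forms. fenane would need uleate and ornane (Rx 9), but ornane never forms.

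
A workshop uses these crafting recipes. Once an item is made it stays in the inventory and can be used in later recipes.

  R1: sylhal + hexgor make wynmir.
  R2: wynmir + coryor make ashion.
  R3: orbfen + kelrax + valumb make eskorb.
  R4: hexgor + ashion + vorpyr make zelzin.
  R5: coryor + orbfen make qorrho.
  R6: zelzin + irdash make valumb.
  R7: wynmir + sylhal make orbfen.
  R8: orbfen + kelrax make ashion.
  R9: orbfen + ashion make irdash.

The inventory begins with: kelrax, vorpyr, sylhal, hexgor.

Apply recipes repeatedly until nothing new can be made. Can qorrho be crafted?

qorrho would need coryor and orbfen (R5), but coryor is never obtained.

No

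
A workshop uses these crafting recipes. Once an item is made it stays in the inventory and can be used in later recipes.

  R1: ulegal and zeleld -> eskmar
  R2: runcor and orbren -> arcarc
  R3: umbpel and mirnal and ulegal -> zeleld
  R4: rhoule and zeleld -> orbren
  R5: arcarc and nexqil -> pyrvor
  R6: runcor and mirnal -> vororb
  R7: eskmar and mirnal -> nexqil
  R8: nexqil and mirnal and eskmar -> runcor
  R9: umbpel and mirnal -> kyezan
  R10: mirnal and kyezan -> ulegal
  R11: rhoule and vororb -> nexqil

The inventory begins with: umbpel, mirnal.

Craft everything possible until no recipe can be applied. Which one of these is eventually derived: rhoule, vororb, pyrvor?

vororb

Using R9, umbpel and mirnal make kyezan.
Using R10, mirnal and kyezan make ulegal.
Using R3, umbpel, mirnal, and ulegal make zeleld.
ulegal and zeleld -> eskmar (R1).
Using R7, eskmar and mirnal make nexqil.
nexqil and mirnal and eskmar -> runcor (R8).
runcor and mirnal -> vororb (R6).
No rule produces rhoule, and it is not given. pyrvor would need arcarc and nexqil (R5), but arcarc is never obtained.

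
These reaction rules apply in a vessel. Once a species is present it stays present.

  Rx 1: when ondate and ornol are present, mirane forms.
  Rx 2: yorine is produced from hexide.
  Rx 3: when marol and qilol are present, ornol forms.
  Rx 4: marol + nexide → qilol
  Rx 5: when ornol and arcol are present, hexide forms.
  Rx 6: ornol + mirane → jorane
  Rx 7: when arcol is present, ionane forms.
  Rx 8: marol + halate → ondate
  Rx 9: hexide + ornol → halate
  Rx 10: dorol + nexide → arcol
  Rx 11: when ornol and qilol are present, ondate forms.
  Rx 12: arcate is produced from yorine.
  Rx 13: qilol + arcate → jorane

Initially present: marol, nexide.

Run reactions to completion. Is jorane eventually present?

Yes

marol and nexide present → qilol forms (Rx 4).
marol and qilol present → ornol forms (Rx 3).
ornol and qilol present → ondate forms (Rx 11).
ondate and ornol present → mirane forms (Rx 1).
ornol and mirane present → jorane forms (Rx 6).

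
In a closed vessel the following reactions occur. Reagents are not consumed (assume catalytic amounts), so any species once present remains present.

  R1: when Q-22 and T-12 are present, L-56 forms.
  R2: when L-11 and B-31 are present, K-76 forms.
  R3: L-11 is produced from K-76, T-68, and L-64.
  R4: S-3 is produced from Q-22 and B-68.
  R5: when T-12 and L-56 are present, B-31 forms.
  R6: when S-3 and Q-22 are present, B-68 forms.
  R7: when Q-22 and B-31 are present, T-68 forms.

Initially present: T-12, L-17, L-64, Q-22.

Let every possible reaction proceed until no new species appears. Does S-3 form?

S-3 would need Q-22 and B-68 (R4), but B-68 never forms.

No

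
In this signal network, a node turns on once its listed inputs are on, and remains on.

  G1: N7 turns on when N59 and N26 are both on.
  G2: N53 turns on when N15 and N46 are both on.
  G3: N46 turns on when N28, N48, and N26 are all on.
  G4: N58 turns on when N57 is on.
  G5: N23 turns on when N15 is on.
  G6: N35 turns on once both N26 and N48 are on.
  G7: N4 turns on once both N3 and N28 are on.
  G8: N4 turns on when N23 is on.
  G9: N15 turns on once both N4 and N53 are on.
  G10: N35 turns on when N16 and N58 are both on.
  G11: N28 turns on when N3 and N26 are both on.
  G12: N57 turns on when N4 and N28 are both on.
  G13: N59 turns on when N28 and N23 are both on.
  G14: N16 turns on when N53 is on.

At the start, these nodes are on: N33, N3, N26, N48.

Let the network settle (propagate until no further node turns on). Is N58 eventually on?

N3 and N26 are on, so N28 turns on (G11).
G7: N3 and N28 on → N4 on.
G12: N4 and N28 on → N57 on.
G4: N57 on → N58 on.

Yes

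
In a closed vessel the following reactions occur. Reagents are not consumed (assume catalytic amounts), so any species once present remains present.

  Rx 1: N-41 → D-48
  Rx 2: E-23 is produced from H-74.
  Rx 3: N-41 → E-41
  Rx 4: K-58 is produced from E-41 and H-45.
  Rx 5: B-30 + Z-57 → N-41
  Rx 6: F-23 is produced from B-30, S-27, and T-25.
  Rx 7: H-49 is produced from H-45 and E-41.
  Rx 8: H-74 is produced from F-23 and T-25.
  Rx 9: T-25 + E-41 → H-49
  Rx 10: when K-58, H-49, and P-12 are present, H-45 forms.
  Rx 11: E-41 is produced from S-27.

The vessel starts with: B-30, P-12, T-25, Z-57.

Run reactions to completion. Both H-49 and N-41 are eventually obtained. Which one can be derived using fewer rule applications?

N-41: B-30 and Z-57 present → N-41 forms (Rx 5). [1 rule application]
H-49: B-30 and Z-57 present → N-41 forms (Rx 5). N-41 present → E-41 forms (Rx 3). T-25 and E-41 present → H-49 forms (Rx 9). [3 rule applications]
N-41 needs fewer.

N-41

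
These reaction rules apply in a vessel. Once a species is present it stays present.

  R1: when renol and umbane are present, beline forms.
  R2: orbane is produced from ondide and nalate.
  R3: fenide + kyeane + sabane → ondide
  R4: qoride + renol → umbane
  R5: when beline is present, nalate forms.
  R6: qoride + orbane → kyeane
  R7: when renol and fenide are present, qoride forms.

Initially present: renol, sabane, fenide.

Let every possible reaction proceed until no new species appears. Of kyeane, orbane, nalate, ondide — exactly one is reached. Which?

nalate

renol and fenide present → qoride forms (R7).
qoride and renol present → umbane forms (R4).
renol and umbane present → beline forms (R1).
beline present → nalate forms (R5).
kyeane would need qoride and orbane (R6), but orbane never forms. ondide would need fenide, kyeane, and sabane (R3), but kyeane never forms. orbane would need ondide and nalate (R2), but ondide never forms.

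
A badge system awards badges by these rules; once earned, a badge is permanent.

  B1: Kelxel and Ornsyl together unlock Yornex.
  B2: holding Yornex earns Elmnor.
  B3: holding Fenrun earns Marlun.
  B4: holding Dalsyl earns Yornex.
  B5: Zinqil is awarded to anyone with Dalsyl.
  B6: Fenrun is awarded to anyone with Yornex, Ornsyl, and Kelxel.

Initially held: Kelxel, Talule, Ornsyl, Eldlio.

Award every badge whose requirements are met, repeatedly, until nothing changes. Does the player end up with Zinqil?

Zinqil would need Dalsyl (B5), but Dalsyl is never earned.

No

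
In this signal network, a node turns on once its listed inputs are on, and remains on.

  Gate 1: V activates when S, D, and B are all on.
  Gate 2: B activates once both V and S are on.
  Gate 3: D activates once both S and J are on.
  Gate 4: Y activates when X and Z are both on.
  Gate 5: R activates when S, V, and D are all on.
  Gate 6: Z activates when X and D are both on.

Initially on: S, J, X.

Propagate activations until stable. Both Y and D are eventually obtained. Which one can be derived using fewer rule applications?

D

D: Gate 3: S and J on → D on. [1 rule application]
Y: S and J are on, so D activates (Gate 3). Gate 6: X and D on → Z on. Gate 4: X and Z on → Y on. [3 rule applications]
D needs fewer.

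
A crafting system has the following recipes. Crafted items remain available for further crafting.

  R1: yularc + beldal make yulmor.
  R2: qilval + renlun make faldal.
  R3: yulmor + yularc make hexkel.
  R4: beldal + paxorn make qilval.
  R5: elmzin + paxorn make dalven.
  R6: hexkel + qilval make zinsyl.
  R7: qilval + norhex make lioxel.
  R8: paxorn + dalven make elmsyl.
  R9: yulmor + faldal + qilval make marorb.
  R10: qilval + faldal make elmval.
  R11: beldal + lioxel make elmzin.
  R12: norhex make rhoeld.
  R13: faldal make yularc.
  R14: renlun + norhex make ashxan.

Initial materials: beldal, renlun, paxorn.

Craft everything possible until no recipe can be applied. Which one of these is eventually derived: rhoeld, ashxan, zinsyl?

beldal + paxorn → qilval (R4).
qilval + renlun → faldal (R2).
Using R13, faldal makes yularc.
Using R1, yularc and beldal make yulmor.
yulmor + yularc → hexkel (R3).
Using R6, hexkel and qilval make zinsyl.
rhoeld would need norhex (R12), but norhex is never obtained. ashxan would need renlun and norhex (R14), but norhex is never obtained.

zinsyl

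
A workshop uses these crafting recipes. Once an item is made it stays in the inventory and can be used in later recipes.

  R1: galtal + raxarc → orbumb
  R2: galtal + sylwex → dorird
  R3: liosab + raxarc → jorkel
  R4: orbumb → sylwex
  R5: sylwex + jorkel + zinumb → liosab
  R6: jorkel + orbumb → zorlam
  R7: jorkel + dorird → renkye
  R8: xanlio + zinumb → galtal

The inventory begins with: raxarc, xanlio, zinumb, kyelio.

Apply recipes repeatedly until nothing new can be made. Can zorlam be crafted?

zorlam would need jorkel and orbumb (R6), but jorkel is never obtained.

No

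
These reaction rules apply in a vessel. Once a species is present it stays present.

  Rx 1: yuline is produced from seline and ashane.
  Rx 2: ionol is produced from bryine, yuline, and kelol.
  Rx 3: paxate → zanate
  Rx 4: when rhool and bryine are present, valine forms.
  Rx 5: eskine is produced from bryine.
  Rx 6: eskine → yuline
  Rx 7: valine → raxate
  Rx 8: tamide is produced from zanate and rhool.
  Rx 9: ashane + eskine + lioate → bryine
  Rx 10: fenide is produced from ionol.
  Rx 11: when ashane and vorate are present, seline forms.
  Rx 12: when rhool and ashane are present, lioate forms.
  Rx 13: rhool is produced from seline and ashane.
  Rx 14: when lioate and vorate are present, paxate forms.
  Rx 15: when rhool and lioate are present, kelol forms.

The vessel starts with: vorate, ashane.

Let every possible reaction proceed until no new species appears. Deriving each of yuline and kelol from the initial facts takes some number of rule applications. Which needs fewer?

yuline

yuline: ashane and vorate present → seline forms (Rx 11). seline and ashane present → yuline forms (Rx 1). [2 rule applications]
kelol: ashane and vorate present → seline forms (Rx 11). seline and ashane present → rhool forms (Rx 13). rhool and ashane present → lioate forms (Rx 12). rhool and lioate present → kelol forms (Rx 15). [4 rule applications]
yuline needs fewer.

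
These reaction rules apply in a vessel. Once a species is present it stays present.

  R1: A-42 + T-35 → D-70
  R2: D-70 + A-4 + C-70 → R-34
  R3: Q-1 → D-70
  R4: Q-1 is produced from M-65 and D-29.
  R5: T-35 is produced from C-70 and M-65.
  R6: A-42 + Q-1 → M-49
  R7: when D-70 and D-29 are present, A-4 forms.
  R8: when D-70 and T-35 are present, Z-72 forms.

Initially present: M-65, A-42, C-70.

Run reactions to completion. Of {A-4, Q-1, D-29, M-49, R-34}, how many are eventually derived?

A-4 would need D-70 and D-29 (R7), but D-29 never forms.
Q-1 would need M-65 and D-29 (R4), but D-29 never forms.
No rule produces D-29, and it is not given.
M-49 would need A-42 and Q-1 (R6), but Q-1 never forms.
R-34 would need D-70, A-4, and C-70 (R2), but A-4 never forms.
None of the 5 are reached.

0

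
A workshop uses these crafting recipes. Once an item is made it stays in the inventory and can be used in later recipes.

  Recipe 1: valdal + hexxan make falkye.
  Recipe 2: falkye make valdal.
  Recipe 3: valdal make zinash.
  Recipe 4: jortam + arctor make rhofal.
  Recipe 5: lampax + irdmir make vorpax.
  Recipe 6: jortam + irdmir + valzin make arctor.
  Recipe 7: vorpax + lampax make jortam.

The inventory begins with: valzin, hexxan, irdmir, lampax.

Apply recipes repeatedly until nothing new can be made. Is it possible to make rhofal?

Using Recipe 5, lampax and irdmir make vorpax.
vorpax + lampax → jortam (Recipe 7).
jortam + irdmir + valzin → arctor (Recipe 6).
jortam + arctor → rhofal (Recipe 4).

Yes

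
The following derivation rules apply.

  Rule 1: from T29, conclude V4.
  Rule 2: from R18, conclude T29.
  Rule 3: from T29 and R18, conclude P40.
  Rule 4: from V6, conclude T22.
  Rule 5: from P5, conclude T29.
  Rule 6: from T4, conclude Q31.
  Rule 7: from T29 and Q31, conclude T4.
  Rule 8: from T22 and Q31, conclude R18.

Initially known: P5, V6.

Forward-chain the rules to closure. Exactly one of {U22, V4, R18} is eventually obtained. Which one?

From P5, Rule 5 gives T29.
From T29, Rule 1 gives V4.
R18 would need T22 and Q31 (Rule 8), but Q31 is never established. No rule produces U22, and it is not given.

V4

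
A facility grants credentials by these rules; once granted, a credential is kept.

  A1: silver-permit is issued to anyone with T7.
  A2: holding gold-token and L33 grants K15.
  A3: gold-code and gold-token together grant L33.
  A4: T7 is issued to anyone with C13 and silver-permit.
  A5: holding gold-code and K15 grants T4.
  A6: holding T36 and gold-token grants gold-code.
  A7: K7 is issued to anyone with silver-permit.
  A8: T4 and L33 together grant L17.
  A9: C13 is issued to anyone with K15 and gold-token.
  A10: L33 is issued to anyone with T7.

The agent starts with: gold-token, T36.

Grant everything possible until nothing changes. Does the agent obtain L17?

Holding T36 and gold-token grants gold-code (A6).
Holding gold-code and gold-token grants L33 (A3).
Holding gold-token and L33 grants K15 (A2).
Holding gold-code and K15 grants T4 (A5).
Holding T4 and L33 grants L17 (A8).

Yes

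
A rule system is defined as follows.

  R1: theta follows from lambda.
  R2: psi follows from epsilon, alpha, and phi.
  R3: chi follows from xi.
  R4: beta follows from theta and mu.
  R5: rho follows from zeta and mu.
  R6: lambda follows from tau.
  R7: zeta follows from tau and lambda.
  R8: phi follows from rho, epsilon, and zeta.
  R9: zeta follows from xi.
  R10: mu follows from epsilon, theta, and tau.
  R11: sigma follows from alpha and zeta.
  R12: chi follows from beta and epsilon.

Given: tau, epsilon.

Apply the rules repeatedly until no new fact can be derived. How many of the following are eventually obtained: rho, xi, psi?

1

From tau, R6 gives lambda.
lambda holds, so theta follows (R1).
tau and lambda hold, so zeta follows (R7).
From epsilon, theta, and tau, R10 gives mu.
From zeta and mu, R5 gives rho.
rho: reached.
No rule produces xi, and it is not given.
psi would need epsilon, alpha, and phi (R2), but alpha is never established.
Reached: rho — 1 of the 3.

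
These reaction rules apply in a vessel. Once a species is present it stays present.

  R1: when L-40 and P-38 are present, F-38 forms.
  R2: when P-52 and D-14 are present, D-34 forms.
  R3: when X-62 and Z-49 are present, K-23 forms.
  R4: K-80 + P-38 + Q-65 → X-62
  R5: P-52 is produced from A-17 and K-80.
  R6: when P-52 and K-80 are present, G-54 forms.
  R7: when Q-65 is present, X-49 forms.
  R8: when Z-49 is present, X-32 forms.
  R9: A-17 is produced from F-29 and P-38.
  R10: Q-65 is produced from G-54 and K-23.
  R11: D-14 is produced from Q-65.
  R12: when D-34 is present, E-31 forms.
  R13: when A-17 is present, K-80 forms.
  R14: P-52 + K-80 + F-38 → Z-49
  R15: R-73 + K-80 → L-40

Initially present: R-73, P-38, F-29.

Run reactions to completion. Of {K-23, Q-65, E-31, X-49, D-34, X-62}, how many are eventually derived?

0

K-23 would need X-62 and Z-49 (R3), but X-62 never forms.
Q-65 would need G-54 and K-23 (R10), but K-23 never forms.
E-31 would need D-34 (R12), but D-34 never forms.
X-49 would need Q-65 (R7), but Q-65 never forms.
D-34 would need P-52 and D-14 (R2), but D-14 never forms.
X-62 would need K-80, P-38, and Q-65 (R4), but Q-65 never forms.
None of the 6 are reached.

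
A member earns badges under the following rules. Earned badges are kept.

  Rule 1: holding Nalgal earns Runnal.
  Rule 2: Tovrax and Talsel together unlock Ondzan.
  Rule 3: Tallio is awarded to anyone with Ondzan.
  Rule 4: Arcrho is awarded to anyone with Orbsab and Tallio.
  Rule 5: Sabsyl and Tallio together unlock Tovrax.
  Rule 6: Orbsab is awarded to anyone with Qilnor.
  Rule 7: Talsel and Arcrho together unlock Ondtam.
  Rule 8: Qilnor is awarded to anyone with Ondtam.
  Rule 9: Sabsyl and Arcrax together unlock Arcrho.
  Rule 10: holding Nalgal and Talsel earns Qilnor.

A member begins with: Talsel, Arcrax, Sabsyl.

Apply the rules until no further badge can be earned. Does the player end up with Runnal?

Runnal would need Nalgal (Rule 1), but Nalgal is never earned.

No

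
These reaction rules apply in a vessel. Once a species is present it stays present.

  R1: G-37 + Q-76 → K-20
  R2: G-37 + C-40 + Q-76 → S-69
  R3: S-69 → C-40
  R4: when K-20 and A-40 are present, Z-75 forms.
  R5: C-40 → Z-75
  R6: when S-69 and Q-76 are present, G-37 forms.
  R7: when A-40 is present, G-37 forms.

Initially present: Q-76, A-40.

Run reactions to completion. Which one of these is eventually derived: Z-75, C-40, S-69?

A-40 present → G-37 forms (R7).
G-37 and Q-76 present → K-20 forms (R1).
K-20 and A-40 present → Z-75 forms (R4).
S-69 would need G-37, C-40, and Q-76 (R2), but C-40 never forms. C-40 would need S-69 (R3), but S-69 never forms.

Z-75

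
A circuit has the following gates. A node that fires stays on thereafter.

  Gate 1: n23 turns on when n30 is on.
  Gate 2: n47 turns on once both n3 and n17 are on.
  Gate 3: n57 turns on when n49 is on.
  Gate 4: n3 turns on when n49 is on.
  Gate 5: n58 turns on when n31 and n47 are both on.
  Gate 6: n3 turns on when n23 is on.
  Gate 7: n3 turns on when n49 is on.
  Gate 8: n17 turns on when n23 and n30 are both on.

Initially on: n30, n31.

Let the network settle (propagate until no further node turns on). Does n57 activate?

n57 would need n49 (Gate 3), but n49 never turns on.

No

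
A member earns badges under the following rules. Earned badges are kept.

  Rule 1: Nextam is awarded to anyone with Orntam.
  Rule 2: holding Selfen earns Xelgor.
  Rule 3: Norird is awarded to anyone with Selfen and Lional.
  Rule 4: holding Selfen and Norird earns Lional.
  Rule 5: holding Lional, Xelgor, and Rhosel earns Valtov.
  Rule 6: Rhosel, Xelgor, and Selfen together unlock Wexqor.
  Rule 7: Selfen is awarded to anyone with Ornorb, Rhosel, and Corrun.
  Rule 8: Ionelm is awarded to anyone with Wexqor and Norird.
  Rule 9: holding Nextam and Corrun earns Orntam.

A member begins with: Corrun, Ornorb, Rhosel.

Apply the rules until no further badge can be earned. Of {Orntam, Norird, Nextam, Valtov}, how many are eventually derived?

Orntam would need Nextam and Corrun (Rule 9), but Nextam is never earned.
Norird would need Selfen and Lional (Rule 3), but Lional is never earned.
Nextam would need Orntam (Rule 1), but Orntam is never earned.
Valtov would need Lional, Xelgor, and Rhosel (Rule 5), but Lional is never earned.
None of the 4 are reached.

0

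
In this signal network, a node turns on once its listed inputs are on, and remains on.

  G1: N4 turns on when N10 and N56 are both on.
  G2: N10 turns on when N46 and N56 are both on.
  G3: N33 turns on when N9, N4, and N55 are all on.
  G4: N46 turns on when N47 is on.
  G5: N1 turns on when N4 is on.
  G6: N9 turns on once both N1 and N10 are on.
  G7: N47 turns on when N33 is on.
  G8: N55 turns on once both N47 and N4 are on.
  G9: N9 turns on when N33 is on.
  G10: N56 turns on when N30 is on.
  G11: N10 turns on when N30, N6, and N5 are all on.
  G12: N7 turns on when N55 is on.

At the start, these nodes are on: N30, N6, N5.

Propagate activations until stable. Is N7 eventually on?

N7 would need N55 (G12), but N55 never turns on.

No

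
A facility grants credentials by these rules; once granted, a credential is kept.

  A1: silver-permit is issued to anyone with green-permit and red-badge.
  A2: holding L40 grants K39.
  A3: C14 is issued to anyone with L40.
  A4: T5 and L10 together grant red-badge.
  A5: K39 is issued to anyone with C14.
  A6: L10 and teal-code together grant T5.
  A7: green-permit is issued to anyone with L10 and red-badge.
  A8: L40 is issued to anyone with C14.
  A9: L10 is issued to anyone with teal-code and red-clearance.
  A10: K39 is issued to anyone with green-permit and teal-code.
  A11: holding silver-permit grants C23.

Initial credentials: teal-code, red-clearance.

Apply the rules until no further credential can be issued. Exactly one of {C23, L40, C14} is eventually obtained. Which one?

C23

Holding teal-code and red-clearance grants L10 (A9).
Holding L10 and teal-code grants T5 (A6).
Holding T5 and L10 grants red-badge (A4).
Holding L10 and red-badge grants green-permit (A7).
Holding green-permit and red-badge grants silver-permit (A1).
Holding silver-permit grants C23 (A11).
C14 would need L40 (A3), but L40 is never granted. L40 would need C14 (A8), but C14 is never granted.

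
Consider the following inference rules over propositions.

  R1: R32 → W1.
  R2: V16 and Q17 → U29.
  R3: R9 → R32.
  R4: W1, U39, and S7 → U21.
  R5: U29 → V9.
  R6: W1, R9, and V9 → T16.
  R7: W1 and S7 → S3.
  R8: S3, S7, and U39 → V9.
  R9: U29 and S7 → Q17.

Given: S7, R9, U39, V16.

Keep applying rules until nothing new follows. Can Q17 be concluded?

Q17 would need U29 and S7 (R9), but U29 is never established.

No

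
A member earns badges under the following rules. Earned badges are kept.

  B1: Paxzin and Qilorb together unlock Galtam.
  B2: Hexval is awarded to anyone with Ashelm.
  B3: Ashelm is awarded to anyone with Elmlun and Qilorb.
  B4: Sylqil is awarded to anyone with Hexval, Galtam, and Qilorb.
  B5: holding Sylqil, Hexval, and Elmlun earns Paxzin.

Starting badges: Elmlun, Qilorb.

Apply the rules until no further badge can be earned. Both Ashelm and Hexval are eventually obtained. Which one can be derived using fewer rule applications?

Ashelm: With Elmlun and Qilorb, Ashelm is earned (B3). [1 rule application]
Hexval: With Elmlun and Qilorb, Ashelm is earned (B3). With Ashelm, Hexval is earned (B2). [2 rule applications]
Ashelm needs fewer.

Ashelm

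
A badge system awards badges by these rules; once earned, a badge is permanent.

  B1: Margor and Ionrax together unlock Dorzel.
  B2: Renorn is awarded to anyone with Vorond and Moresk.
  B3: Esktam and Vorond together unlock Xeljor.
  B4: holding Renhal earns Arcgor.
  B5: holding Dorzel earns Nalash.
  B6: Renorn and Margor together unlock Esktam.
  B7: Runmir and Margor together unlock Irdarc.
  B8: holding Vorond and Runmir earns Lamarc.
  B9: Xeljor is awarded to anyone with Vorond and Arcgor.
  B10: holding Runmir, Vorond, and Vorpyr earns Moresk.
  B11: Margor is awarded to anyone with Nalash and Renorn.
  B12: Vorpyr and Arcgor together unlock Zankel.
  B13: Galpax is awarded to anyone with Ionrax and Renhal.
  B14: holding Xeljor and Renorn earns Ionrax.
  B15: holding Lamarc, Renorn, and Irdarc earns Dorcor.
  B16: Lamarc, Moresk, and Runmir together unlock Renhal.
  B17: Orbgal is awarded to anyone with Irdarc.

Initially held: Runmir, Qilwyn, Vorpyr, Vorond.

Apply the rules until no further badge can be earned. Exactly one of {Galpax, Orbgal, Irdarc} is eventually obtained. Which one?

Galpax

With Runmir, Vorond, and Vorpyr, Moresk is earned (B10).
With Vorond and Runmir, Lamarc is earned (B8).
With Vorond and Moresk, Renorn is earned (B2).
With Lamarc, Moresk, and Runmir, Renhal is earned (B16).
With Renhal, Arcgor is earned (B4).
With Vorond and Arcgor, Xeljor is earned (B9).
With Xeljor and Renorn, Ionrax is earned (B14).
With Ionrax and Renhal, Galpax is earned (B13).
Orbgal would need Irdarc (B17), but Irdarc is never earned. Irdarc would need Runmir and Margor (B7), but Margor is never earned.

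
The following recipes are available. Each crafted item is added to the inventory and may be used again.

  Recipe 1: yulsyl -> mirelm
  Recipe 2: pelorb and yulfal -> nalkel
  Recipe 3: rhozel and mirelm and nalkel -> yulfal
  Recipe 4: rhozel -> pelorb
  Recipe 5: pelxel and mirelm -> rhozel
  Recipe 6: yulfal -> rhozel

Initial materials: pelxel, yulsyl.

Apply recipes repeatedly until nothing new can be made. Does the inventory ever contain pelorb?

Using Recipe 1, yulsyl makes mirelm.
pelxel and mirelm -> rhozel (Recipe 5).
rhozel -> pelorb (Recipe 4).

Yes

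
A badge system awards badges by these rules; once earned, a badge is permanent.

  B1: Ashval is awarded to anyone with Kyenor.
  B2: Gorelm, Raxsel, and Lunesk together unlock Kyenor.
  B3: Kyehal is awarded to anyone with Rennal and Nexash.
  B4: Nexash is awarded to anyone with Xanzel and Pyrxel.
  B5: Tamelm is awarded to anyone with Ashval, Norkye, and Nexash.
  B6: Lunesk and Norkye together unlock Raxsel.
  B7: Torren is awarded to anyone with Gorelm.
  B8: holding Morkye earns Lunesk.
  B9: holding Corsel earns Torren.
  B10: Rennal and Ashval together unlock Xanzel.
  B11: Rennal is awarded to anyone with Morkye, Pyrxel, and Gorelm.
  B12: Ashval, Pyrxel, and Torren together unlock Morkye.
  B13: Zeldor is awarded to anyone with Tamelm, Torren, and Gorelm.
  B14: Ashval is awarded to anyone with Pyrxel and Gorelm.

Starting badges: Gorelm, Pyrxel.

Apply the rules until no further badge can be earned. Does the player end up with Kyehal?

Yes

With Pyrxel and Gorelm, Ashval is earned (B14).
With Gorelm, Torren is earned (B7).
With Ashval, Pyrxel, and Torren, Morkye is earned (B12).
With Morkye, Pyrxel, and Gorelm, Rennal is earned (B11).
With Rennal and Ashval, Xanzel is earned (B10).
With Xanzel and Pyrxel, Nexash is earned (B4).
With Rennal and Nexash, Kyehal is earned (B3).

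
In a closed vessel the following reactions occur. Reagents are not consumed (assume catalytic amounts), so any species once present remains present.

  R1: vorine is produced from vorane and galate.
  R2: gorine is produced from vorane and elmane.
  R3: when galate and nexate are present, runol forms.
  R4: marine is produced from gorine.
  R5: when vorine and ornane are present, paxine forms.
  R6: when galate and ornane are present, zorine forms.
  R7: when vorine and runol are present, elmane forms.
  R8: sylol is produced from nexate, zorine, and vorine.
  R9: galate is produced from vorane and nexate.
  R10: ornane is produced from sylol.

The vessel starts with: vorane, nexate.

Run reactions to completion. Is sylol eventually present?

sylol would need nexate, zorine, and vorine (R8), but zorine never forms.

No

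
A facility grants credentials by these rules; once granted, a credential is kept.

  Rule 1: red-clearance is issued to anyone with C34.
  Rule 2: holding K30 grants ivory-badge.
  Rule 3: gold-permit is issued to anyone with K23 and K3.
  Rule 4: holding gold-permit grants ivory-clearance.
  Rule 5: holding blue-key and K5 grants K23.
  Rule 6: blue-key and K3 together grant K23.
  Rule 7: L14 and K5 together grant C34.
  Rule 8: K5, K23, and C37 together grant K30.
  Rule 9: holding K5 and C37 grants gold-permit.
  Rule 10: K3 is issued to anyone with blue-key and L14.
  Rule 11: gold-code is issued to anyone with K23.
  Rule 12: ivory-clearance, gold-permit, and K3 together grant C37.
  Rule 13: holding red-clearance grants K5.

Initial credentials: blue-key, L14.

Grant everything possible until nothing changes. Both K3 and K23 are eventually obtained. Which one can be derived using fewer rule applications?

K3

K3: Holding blue-key and L14 grants K3 (Rule 10). [1 rule application]
K23: Holding blue-key and L14 grants K3 (Rule 10). Holding blue-key and K3 grants K23 (Rule 6). [2 rule applications]
K3 needs fewer.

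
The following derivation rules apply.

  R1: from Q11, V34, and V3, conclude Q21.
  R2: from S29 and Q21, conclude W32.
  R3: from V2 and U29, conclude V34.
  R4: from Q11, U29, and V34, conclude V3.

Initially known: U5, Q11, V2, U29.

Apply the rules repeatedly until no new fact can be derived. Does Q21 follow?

Yes

V2 and U29 hold, so V34 follows (R3).
From Q11, U29, and V34, R4 gives V3.
From Q11, V34, and V3, R1 gives Q21.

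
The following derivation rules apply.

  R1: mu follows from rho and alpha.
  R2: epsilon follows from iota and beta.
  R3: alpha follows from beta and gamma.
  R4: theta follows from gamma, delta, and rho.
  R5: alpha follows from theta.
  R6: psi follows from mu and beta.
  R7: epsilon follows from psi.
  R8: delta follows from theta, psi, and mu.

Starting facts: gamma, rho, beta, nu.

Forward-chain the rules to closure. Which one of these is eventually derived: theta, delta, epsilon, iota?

epsilon

beta and gamma hold, so alpha follows (R3).
From rho and alpha, R1 gives mu.
mu and beta hold, so psi follows (R6).
psi holds, so epsilon follows (R7).
theta would need gamma, delta, and rho (R4), but delta is never established. No rule produces iota, and it is not given. delta would need theta, psi, and mu (R8), but theta is never established.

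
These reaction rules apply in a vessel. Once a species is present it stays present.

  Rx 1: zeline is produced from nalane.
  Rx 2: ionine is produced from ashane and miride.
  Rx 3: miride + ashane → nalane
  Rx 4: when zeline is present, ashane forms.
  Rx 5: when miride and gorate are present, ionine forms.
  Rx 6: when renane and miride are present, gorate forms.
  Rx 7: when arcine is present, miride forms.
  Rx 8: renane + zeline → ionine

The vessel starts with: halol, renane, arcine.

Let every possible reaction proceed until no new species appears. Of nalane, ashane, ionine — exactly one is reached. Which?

ionine

arcine present → miride forms (Rx 7).
renane and miride present → gorate forms (Rx 6).
miride and gorate present → ionine forms (Rx 5).
ashane would need zeline (Rx 4), but zeline never forms. nalane would need miride and ashane (Rx 3), but ashane never forms.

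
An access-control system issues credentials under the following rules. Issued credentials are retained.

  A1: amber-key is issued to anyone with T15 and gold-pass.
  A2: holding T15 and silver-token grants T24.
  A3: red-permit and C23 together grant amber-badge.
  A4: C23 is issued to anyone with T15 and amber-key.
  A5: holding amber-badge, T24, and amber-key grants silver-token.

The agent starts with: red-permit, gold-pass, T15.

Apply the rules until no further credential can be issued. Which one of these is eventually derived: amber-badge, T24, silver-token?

amber-badge

Holding T15 and gold-pass grants amber-key (A1).
Holding T15 and amber-key grants C23 (A4).
Holding red-permit and C23 grants amber-badge (A3).
T24 would need T15 and silver-token (A2), but silver-token is never granted. silver-token would need amber-badge, T24, and amber-key (A5), but T24 is never granted.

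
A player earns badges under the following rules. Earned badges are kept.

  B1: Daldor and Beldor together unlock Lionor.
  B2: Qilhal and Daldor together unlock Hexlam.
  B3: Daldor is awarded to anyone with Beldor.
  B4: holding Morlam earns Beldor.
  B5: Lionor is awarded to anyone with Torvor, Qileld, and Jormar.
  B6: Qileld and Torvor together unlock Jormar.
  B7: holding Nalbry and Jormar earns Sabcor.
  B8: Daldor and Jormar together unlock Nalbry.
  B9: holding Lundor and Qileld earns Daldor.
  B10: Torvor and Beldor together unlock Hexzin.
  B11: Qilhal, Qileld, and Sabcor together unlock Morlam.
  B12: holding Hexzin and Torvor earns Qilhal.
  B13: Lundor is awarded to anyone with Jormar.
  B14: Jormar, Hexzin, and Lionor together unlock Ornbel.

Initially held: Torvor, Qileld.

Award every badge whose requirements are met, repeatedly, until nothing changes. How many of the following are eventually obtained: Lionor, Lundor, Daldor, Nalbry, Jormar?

With Qileld and Torvor, Jormar is earned (B6).
With Torvor, Qileld, and Jormar, Lionor is earned (B5).
With Jormar, Lundor is earned (B13).
With Lundor and Qileld, Daldor is earned (B9).
With Daldor and Jormar, Nalbry is earned (B8).
Lionor: reached.
Lundor: reached.
Daldor: reached.
Nalbry: reached.
Jormar: reached.
All 5 are reached.

5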